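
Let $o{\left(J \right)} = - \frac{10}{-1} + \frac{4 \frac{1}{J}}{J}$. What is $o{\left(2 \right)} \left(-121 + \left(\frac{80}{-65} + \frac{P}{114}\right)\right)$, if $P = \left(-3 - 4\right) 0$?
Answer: $- \frac{17479}{13} \approx -1344.5$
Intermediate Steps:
$P = 0$ ($P = \left(-7\right) 0 = 0$)
$o{\left(J \right)} = 10 + \frac{4}{J^{2}}$ ($o{\left(J \right)} = \left(-10\right) \left(-1\right) + \frac{4}{J^{2}} = 10 + \frac{4}{J^{2}}$)
$o{\left(2 \right)} \left(-121 + \left(\frac{80}{-65} + \frac{P}{114}\right)\right) = \left(10 + \frac{4}{4}\right) \left(-121 + \left(\frac{80}{-65} + \frac{0}{114}\right)\right) = \left(10 + 4 \cdot \frac{1}{4}\right) \left(-121 + \left(80 \left(- \frac{1}{65}\right) + 0 \cdot \frac{1}{114}\right)\right) = \left(10 + 1\right) \left(-121 + \left(- \frac{16}{13} + 0\right)\right) = 11 \left(-121 - \frac{16}{13}\right) = 11 \left(- \frac{1589}{13}\right) = - \frac{17479}{13}$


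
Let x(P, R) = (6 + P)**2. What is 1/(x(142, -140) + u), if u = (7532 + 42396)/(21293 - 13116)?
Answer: 8177/179158936 ≈ 4.5641e-5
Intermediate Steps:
u = 49928/8177 ≈ 6.1059
1/(x(142, -140) + u) = 1/((6 + 142)**2 + 49928/8177) = 1/(148**2 + 49928/8177) = 1/(21904 + 49928/8177) = 1/(179158936/8177) = 8177/179158936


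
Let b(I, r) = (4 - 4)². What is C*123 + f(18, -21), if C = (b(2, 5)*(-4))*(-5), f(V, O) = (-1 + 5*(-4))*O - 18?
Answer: 423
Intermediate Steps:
b(I, r) = 0 (b(I, r) = 0² = 0)
f(V, O) = -18 - 21*O (f(V, O) = (-1 - 20)*O - 18 = -21*O - 18 = -18 - 21*O)
C = 0 (C = (0*(-4))*(-5) = 0*(-5) = 0)
C*123 + f(18, -21) = 0*123 + (-18 - 21*(-21)) = 0 + (-18 + 441) = 0 + 423 = 423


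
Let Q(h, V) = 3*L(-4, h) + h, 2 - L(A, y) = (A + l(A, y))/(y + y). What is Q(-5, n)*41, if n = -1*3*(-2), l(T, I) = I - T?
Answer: -41/2 ≈ -20.500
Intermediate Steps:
L(A, y) = 3/2 (L(A, y) = 2 - (A + (y - A))/(y + y) = 2 - y/(2*y) = 2 - y*1/(2*y) = 2 - 1*1/2 = 2 - 1/2 = 3/2)
n = 6 (n = -3*(-2) = 6)
Q(h, V) = 9/2 + h (Q(h, V) = 3*(3/2) + h = 9/2 + h)
Q(-5, n)*41 = (9/2 - 5)*41 = -1/2*41 = -41/2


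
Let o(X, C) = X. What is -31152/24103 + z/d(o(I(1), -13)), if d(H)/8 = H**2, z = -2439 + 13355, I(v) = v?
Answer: 65714783/48206 ≈ 1363.2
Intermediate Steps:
z = 10916
d(H) = 8*H**2
-31152/24103 + z/d(o(I(1), -13)) = -31152/24103 + 10916/((8*1**2)) = -31152*1/24103 + 10916/((8*1)) = -31152/24103 + 10916/8 = -31152/24103 + 10916*(1/8) = -31152/24103 + 2729/2 = 65714783/48206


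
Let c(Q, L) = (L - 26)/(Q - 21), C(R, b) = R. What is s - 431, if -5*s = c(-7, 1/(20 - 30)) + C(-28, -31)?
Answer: -595821/1400 ≈ -425.59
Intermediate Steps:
c(Q, L) = (-26 + L)/(-21 + Q)
s = 7579/1400 (s = -((-26 + 1/(20 - 30))/(-21 - 7) - 28)/5 = -((-26 + 1/(-10))/(-28) - 28)/5 = -(-(-26 - 1/10)/28 - 28)/5 = -(-1/28*(-261/10) - 28)/5 = -(261/280 - 28)/5 = -1/5*(-7579/280) = 7579/1400 ≈ 5.4136)
s - 431 = 7579/1400 - 431 = -595821/1400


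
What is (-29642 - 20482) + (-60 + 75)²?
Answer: -49899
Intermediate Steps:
(-29642 - 20482) + (-60 + 75)² = -50124 + 15² = -50124 + 225 = -49899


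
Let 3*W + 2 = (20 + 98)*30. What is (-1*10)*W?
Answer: -35380/3 ≈ -11793.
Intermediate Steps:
W = 3538/3 (W = -⅔ + ((20 + 98)*30)/3 = -⅔ + (118*30)/3 = -⅔ + (⅓)*3540 = -⅔ + 1180 = 3538/3 ≈ 1179.3)
(-1*10)*W = -1*10*(3538/3) = -10*3538/3 = -35380/3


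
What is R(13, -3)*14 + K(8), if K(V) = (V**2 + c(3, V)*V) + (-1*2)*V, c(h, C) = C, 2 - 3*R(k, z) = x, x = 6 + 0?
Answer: 280/3 ≈ 93.333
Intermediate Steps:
x = 6
R(k, z) = -4/3 (R(k, z) = 2/3 - 1/3*6 = 2/3 - 2 = -4/3)
K(V) = -2*V + 2*V**2 (K(V) = (V**2 + V*V) + (-1*2)*V = (V**2 + V**2) - 2*V = 2*V**2 - 2*V = -2*V + 2*V**2)
R(13, -3)*14 + K(8) = -4/3*14 + 2*8*(-1 + 8) = -56/3 + 2*8*7 = -56/3 + 112 = 280/3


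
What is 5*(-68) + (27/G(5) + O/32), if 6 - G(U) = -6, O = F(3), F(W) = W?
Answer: -10805/32 ≈ -337.66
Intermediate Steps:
O = 3
G(U) = 12 (G(U) = 6 - 1*(-6) = 6 + 6 = 12)
5*(-68) + (27/G(5) + O/32) = 5*(-68) + (27/12 + 3/32) = -340 + (27*(1/12) + 3*(1/32)) = -340 + (9/4 + 3/32) = -340 + 75/32 = -10805/32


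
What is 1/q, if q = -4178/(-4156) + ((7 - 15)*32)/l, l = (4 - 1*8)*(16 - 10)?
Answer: 6234/72763 ≈ 0.085675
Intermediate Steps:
l = -24 (l = (4 - 8)*6 = -4*6 = -24)
q = 72763/6234 (q = -4178/(-4156) + ((7 - 15)*32)/(-24) = -4178*(-1/4156) - 8*32*(-1/24) = 2089/2078 - 256*(-1/24) = 2089/2078 + 32/3 = 72763/6234 ≈ 11.672)
1/q = 1/(72763/6234) = 6234/72763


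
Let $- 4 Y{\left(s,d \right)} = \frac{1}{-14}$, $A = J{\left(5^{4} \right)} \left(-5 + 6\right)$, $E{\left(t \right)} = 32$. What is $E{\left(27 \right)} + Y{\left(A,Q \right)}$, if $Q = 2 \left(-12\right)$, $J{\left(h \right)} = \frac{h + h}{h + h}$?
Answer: $\frac{1793}{56} \approx 32.018$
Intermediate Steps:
$J{\left(h \right)} = 1$ ($J{\left(h \right)} = \frac{2 h}{2 h} = 2 h \frac{1}{2 h} = 1$)
$Q = -24$
$A = 1$ ($A = 1 \left(-5 + 6\right) = 1 \cdot 1 = 1$)
$Y{\left(s,d \right)} = \frac{1}{56}$ ($Y{\left(s,d \right)} = - \frac{1}{4 \left(-14\right)} = \left(- \frac{1}{4}\right) \left(- \frac{1}{14}\right) = \frac{1}{56}$)
$E{\left(27 \right)} + Y{\left(A,Q \right)} = 32 + \frac{1}{56} = \frac{1793}{56}$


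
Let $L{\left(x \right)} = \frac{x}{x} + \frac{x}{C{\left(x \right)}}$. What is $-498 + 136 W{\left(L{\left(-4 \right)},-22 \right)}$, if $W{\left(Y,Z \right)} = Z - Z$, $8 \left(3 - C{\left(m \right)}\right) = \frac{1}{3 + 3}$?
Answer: $-498$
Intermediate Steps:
$C{\left(m \right)} = \frac{143}{48}$ ($C{\left(m \right)} = 3 - \frac{1}{8 \left(3 + 3\right)} = 3 - \frac{1}{8 \cdot 6} = 3 - \frac{1}{48} = \frac{143}{48}$)
$L{\left(x \right)} = 1 + \frac{48 x}{143}$ ($L{\left(x \right)} = \frac{x}{x} + \frac{x}{\frac{143}{48}} = 1 + x \frac{48}{143} = 1 + \frac{48 x}{143}$)
$W{\left(Y,Z \right)} = 0$
$-498 + 136 W{\left(L{\left(-4 \right)},-22 \right)} = -498 + 136 \cdot 0 = -498 + 0 = -498$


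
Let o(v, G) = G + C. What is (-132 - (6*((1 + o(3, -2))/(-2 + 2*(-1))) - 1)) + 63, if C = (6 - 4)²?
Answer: -127/2 ≈ -63.500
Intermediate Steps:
C = 4 (C = 2² = 4)
o(v, G) = 4 + G (o(v, G) = G + 4 = 4 + G)
(-132 - (6*((1 + o(3, -2))/(-2 + 2*(-1))) - 1)) + 63 = (-132 - (6*((1 + (4 - 2))/(-2 + 2*(-1))) - 1)) + 63 = (-132 - (6*((1 + 2)/(-2 - 2)) - 1)) + 63 = (-132 - (6*(3/(-4)) - 1)) + 63 = (-132 - (6*(3*(-¼)) - 1)) + 63 = (-132 - (6*(-¾) - 1)) + 63 = (-132 - (-9/2 - 1)) + 63 = (-132 - 1*(-11/2)) + 63 = (-132 + 11/2) + 63 = -253/2 + 63 = -127/2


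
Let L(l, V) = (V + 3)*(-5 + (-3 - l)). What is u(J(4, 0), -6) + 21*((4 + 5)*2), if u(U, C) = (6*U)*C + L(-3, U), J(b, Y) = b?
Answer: 199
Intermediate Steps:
L(l, V) = (-8 - l)*(3 + V) (L(l, V) = (3 + V)*(-8 - l) = (-8 - l)*(3 + V))
u(U, C) = -15 - 5*U + 6*C*U (u(U, C) = (6*U)*C + (-24 - 8*U - 3*(-3) - 1*U*(-3)) = 6*C*U + (-24 - 8*U + 9 + 3*U) = 6*C*U + (-15 - 5*U) = -15 - 5*U + 6*C*U)
u(J(4, 0), -6) + 21*((4 + 5)*2) = (-15 - 5*4 + 6*(-6)*4) + 21*((4 + 5)*2) = (-15 - 20 - 144) + 21*(9*2) = -179 + 21*18 = -179 + 378 = 199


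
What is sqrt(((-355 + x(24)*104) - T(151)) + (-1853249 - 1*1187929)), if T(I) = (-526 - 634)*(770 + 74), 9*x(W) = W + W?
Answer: I*sqrt(18557445)/3 ≈ 1435.9*I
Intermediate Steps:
x(W) = 2*W/9 (x(W) = (W + W)/9 = (2*W)/9 = 2*W/9)
T(I) = -979040 (T(I) = -1160*844 = -979040)
sqrt(((-355 + x(24)*104) - T(151)) + (-1853249 - 1*1187929)) = sqrt(((-355 + ((2/9)*24)*104) - 1*(-979040)) + (-1853249 - 1*1187929)) = sqrt(((-355 + (16/3)*104) + 979040) + (-1853249 - 1187929)) = sqrt(((-355 + 1664/3) + 979040) - 3041178) = sqrt((599/3 + 979040) - 3041178) = sqrt(2937719/3 - 3041178) = sqrt(-6185815/3) = I*sqrt(18557445)/3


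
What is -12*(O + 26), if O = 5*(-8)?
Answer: 168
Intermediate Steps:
O = -40
-12*(O + 26) = -12*(-40 + 26) = -12*(-14) = 168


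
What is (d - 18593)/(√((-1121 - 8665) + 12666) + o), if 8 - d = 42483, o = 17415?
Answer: -23633316/6739541 + 162848*√5/33697705 ≈ -3.4959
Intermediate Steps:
d = -42475 (d = 8 - 1*42483 = 8 - 42483 = -42475)
(d - 18593)/(√((-1121 - 8665) + 12666) + o) = (-42475 - 18593)/(√((-1121 - 8665) + 12666) + 17415) = -61068/(√(-9786 + 12666) + 17415) = -61068/(√2880 + 17415) = -61068/(24*√5 + 17415) = -61068/(17415 + 24*√5)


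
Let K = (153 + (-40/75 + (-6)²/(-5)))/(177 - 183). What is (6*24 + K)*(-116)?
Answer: -625298/45 ≈ -13896.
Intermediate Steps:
K = -2179/90 (K = (153 + (-40*1/75 + 36*(-⅕)))/(-6) = (153 + (-8/15 - 36/5))*(-⅙) = (153 - 116/15)*(-⅙) = (2179/15)*(-⅙) = -2179/90 ≈ -24.211)
(6*24 + K)*(-116) = (6*24 - 2179/90)*(-116) = (144 - 2179/90)*(-116) = (10781/90)*(-116) = -625298/45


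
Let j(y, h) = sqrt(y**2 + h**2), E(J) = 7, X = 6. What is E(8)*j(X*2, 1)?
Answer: 7*sqrt(145) ≈ 84.291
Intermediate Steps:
j(y, h) = sqrt(h**2 + y**2)
E(8)*j(X*2, 1) = 7*sqrt(1**2 + (6*2)**2) = 7*sqrt(1 + 12**2) = 7*sqrt(1 + 144) = 7*sqrt(145)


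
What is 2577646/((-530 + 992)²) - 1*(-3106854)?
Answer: 331570961411/106722 ≈ 3.1069e+6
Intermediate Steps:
2577646/((-530 + 992)²) - 1*(-3106854) = 2577646/(462²) + 3106854 = 2577646/213444 + 3106854 = 2577646*(1/213444) + 3106854 = 1288823/106722 + 3106854 = 331570961411/106722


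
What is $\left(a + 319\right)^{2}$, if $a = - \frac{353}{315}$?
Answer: $\frac{10026417424}{99225} \approx 1.0105 \cdot 10^{5}$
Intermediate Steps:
$a = - \frac{353}{315}$ ($a = \left(-353\right) \frac{1}{315} = - \frac{353}{315} \approx -1.1206$)
$\left(a + 319\right)^{2} = \left(- \frac{353}{315} + 319\right)^{2} = \left(\frac{100132}{315}\right)^{2} = \frac{10026417424}{99225}$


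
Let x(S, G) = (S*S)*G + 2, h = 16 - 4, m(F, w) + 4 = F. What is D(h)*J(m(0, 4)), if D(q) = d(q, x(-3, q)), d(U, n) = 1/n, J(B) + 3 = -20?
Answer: -23/110 ≈ -0.20909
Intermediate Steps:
m(F, w) = -4 + F
J(B) = -23 (J(B) = -3 - 20 = -23)
h = 12
x(S, G) = 2 + G*S² (x(S, G) = S²*G + 2 = G*S² + 2 = 2 + G*S²)
D(q) = 1/(2 + 9*q) (D(q) = 1/(2 + q*(-3)²) = 1/(2 + q*9) = 1/(2 + 9*q))
D(h)*J(m(0, 4)) = -23/(2 + 9*12) = -23/(2 + 108) = -23/110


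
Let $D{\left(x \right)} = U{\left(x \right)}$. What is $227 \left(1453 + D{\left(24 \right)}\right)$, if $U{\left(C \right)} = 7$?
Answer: $331420$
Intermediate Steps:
$D{\left(x \right)} = 7$
$227 \left(1453 + D{\left(24 \right)}\right) = 227 \left(1453 + 7\right) = 227 \cdot 1460 = 331420$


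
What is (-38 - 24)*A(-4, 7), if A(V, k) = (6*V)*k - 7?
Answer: 10850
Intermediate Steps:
A(V, k) = -7 + 6*V*k (A(V, k) = 6*V*k - 7 = -7 + 6*V*k)
(-38 - 24)*A(-4, 7) = (-38 - 24)*(-7 + 6*(-4)*7) = -62*(-7 - 168) = -62*(-175) = 10850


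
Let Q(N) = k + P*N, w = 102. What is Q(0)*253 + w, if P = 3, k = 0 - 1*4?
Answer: -910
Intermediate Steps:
k = -4 (k = 0 - 4 = -4)
Q(N) = -4 + 3*N
Q(0)*253 + w = (-4 + 3*0)*253 + 102 = (-4 + 0)*253 + 102 = -4*253 + 102 = -1012 + 102 = -910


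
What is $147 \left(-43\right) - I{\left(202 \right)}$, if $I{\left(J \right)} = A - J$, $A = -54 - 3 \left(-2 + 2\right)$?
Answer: $-6065$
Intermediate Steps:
$A = -54$ ($A = -54 - 3 \cdot 0 = -54 - 0 = -54 + 0 = -54$)
$I{\left(J \right)} = -54 - J$
$147 \left(-43\right) - I{\left(202 \right)} = 147 \left(-43\right) - \left(-54 - 202\right) = -6321 - \left(-54 - 202\right) = -6321 - -256 = -6321 + 256 = -6065$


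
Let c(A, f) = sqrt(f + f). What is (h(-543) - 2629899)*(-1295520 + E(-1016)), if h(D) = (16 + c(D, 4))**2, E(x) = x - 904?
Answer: 3411793634400 - 83036160*sqrt(2) ≈ 3.4117e+12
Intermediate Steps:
E(x) = -904 + x
c(A, f) = sqrt(2)*sqrt(f) (c(A, f) = sqrt(2*f) = sqrt(2)*sqrt(f))
h(D) = (16 + 2*sqrt(2))**2 (h(D) = (16 + sqrt(2)*sqrt(4))**2 = (16 + sqrt(2)*2)**2 = (16 + 2*sqrt(2))**2)
(h(-543) - 2629899)*(-1295520 + E(-1016)) = ((264 + 64*sqrt(2)) - 2629899)*(-1295520 + (-904 - 1016)) = (-2629635 + 64*sqrt(2))*(-1295520 - 1920) = (-2629635 + 64*sqrt(2))*(-1297440) = 3411793634400 - 83036160*sqrt(2)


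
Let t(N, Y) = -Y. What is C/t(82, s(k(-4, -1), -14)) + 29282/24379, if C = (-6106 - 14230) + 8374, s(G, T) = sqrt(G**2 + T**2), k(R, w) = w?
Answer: 29282/24379 + 11962*sqrt(197)/197 ≈ 853.46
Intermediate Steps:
C = -11962 (C = -20336 + 8374 = -11962)
C/t(82, s(k(-4, -1), -14)) + 29282/24379 = -11962*(-1/sqrt((-1)**2 + (-14)**2)) + 29282/24379 = -11962*(-1/sqrt(1 + 196)) + 29282*(1/24379) = -11962*(-sqrt(197)/197) + 29282/24379 = -(-11962)*sqrt(197)/197 + 29282/24379 = 11962*sqrt(197)/197 + 29282/24379 = 29282/24379 + 11962*sqrt(197)/197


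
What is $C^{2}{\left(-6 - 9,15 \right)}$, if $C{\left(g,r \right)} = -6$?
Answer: $36$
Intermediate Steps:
$C^{2}{\left(-6 - 9,15 \right)} = \left(-6\right)^{2} = 36$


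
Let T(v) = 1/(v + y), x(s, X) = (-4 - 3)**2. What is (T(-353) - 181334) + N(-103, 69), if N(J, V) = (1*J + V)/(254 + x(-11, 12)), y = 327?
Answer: -1428550439/7878 ≈ -1.8133e+5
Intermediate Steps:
x(s, X) = 49 (x(s, X) = (-7)**2 = 49)
N(J, V) = J/303 + V/303 (N(J, V) = (1*J + V)/(254 + 49) = (J + V)/303 = (J + V)*(1/303) = J/303 + V/303)
T(v) = 1/(327 + v) (T(v) = 1/(v + 327) = 1/(327 + v))
(T(-353) - 181334) + N(-103, 69) = (1/(327 - 353) - 181334) + ((1/303)*(-103) + (1/303)*69) = (1/(-26) - 181334) + (-103/303 + 23/101) = (-1/26 - 181334) - 34/303 = -4714685/26 - 34/303 = -1428550439/7878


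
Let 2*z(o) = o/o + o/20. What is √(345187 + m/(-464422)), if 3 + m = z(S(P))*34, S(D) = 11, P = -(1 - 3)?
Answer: 33*√139526288048630/663460 ≈ 587.53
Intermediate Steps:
P = 2 (P = -1*(-2) = 2)
z(o) = ½ + o/40 (z(o) = (o/o + o/20)/2 = (1 + o*(1/20))/2 = (1 + o/20)/2 = ½ + o/40)
m = 467/20 (m = -3 + (½ + (1/40)*11)*34 = -3 + (½ + 11/40)*34 = -3 + (31/40)*34 = -3 + 527/20 = 467/20 ≈ 23.350)
√(345187 + m/(-464422)) = √(345187 + (467/20)/(-464422)) = √(345187 + (467/20)*(-1/464422)) = √(345187 - 467/9288440) = √(3206248737813/9288440) = 33*√139526288048630/663460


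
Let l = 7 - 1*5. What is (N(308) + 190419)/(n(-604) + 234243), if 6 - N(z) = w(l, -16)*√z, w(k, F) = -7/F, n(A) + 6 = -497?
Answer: 38085/46748 - 7*√77/1869920 ≈ 0.81465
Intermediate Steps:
n(A) = -503 (n(A) = -6 - 497 = -503)
l = 2 (l = 7 - 5 = 2)
N(z) = 6 - 7*√z/16 (N(z) = 6 - (-7/(-16))*√z = 6 - (-7*(-1/16))*√z = 6 - 7*√z/16)
(N(308) + 190419)/(n(-604) + 234243) = ((6 - 7*√77/8) + 190419)/(-503 + 234243) = ((6 - 7*√77/8) + 190419)/233740 = ((6 - 7*√77/8) + 190419)*(1/233740) = (190425 - 7*√77/8)*(1/233740) = 38085/46748 - 7*√77/1869920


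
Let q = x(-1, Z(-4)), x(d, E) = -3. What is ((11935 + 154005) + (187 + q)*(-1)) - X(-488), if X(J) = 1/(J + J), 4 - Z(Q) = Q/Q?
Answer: 161777857/976 ≈ 1.6576e+5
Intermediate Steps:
Z(Q) = 3 (Z(Q) = 4 - Q/Q = 4 - 1*1 = 4 - 1 = 3)
q = -3
X(J) = 1/(2*J)
((11935 + 154005) + (187 + q)*(-1)) - X(-488) = ((11935 + 154005) + (187 - 3)*(-1)) - 1/(2*(-488)) = (165940 + 184*(-1)) - (-1)/(2*488) = (165940 - 184) - 1*(-1/976) = 165756 + 1/976 = 161777857/976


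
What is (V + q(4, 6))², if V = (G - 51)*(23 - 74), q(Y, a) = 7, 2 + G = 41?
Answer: 383161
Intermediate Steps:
G = 39 (G = -2 + 41 = 39)
V = 612 (V = (39 - 51)*(23 - 74) = -12*(-51) = 612)
(V + q(4, 6))² = (612 + 7)² = 619² = 383161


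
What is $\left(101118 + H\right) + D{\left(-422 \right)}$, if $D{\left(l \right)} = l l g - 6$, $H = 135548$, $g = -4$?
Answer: $-475676$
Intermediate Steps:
$D{\left(l \right)} = -6 - 4 l^{2}$ ($D{\left(l \right)} = l l \left(-4\right) - 6 = l \left(- 4 l\right) - 6 = - 4 l^{2} - 6 = -6 - 4 l^{2}$)
$\left(101118 + H\right) + D{\left(-422 \right)} = \left(101118 + 135548\right) - \left(6 + 4 \left(-422\right)^{2}\right) = 236666 - 712342 = -475676$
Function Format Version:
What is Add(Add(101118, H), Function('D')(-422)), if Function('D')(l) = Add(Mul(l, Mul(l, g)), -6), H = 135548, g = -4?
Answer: -475676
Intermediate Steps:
Function('D')(l) = Add(-6, Mul(-4, Pow(l, 2))) (Function('D')(l) = Add(Mul(l, Mul(l, -4)), -6) = Add(Mul(l, Mul(-4, l)), -6) = Add(Mul(-4, Pow(l, 2)), -6) = Add(-6, Mul(-4, Pow(l, 2))))
Add(Add(101118, H), Function('D')(-422)) = Add(Add(101118, 135548), Add(-6, Mul(-4, Pow(-422, 2)))) = Add(236666, Add(-6, Mul(-4, 178084))) = Add(236666, Add(-6, -712336)) = Add(236666, -712342) = -475676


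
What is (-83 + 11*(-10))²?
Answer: 37249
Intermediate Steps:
(-83 + 11*(-10))² = (-83 - 110)² = (-193)² = 37249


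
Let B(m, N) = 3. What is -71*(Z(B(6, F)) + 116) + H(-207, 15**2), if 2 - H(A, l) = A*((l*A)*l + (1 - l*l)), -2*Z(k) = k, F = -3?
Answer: -4359435841/2 ≈ -2.1797e+9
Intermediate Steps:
Z(k) = -k/2
H(A, l) = 2 - A*(1 - l**2 + A*l**2) (H(A, l) = 2 - A*((l*A)*l + (1 - l*l)) = 2 - A*((A*l)*l + (1 - l**2)) = 2 - A*(A*l**2 + (1 - l**2)) = 2 - A*(1 - l**2 + A*l**2))
-71*(Z(B(6, F)) + 116) + H(-207, 15**2) = -71*(-1/2*3 + 116) + (2 - 1*(-207) - 207*(15**2)**2 - 1*(-207)**2*(15**2)**2) = -71*(-3/2 + 116) + (2 + 207 - 207*225**2 - 1*42849*225**2) = -71*229/2 + (2 + 207 - 207*50625 - 1*42849*50625) = -16259/2 + (2 + 207 - 10479375 - 2169230625) = -16259/2 - 2179709791 = -4359435841/2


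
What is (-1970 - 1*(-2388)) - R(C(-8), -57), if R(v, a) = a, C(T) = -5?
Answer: 475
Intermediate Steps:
(-1970 - 1*(-2388)) - R(C(-8), -57) = (-1970 - 1*(-2388)) - 1*(-57) = (-1970 + 2388) + 57 = 418 + 57 = 475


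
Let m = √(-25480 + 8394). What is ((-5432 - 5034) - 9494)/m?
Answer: 9980*I*√17086/8543 ≈ 152.7*I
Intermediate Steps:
m = I*√17086 (m = √(-17086) = I*√17086 ≈ 130.71*I)
((-5432 - 5034) - 9494)/m = ((-5432 - 5034) - 9494)/((I*√17086)) = (-10466 - 9494)*(-I*√17086/17086) = -(-9980)*I*√17086/8543 = 9980*I*√17086/8543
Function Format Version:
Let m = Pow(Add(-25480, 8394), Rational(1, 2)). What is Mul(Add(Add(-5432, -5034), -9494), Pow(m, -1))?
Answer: Mul(Rational(9980, 8543), I, Pow(17086, Rational(1, 2))) ≈ Mul(152.70, I)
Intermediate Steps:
m = Mul(I, Pow(17086, Rational(1, 2))) (m = Pow(-17086, Rational(1, 2)) = Mul(I, Pow(17086, Rational(1, 2))) ≈ Mul(130.71, I))
Mul(Add(Add(-5432, -5034), -9494), Pow(m, -1)) = Mul(Add(Add(-5432, -5034), -9494), Pow(Mul(I, Pow(17086, Rational(1, 2))), -1)) = Mul(Add(-10466, -9494), Mul(Rational(-1, 17086), I, Pow(17086, Rational(1, 2)))) = Mul(-19960, Mul(Rational(-1, 17086), I, Pow(17086, Rational(1, 2)))) = Mul(Rational(9980, 8543), I, Pow(17086, Rational(1, 2)))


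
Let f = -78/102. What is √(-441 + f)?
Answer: I*√127670/17 ≈ 21.018*I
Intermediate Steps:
f = -13/17 (f = -78*1/102 = -13/17 ≈ -0.76471)
√(-441 + f) = √(-441 - 13/17) = √(-7510/17) = I*√127670/17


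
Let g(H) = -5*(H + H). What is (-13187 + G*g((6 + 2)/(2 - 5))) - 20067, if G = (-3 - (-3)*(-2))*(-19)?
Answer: -28694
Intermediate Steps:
G = 171 (G = (-3 - 1*6)*(-19) = (-3 - 6)*(-19) = -9*(-19) = 171)
g(H) = -10*H
(-13187 + G*g((6 + 2)/(2 - 5))) - 20067 = (-13187 + 171*(-10*(6 + 2)/(2 - 5))) - 20067 = (-13187 + 171*(-80/(-3))) - 20067 = (-13187 + 171*(-80*(-1)/3)) - 20067 = (-13187 + 171*(-10*(-8/3))) - 20067 = (-13187 + 171*(80/3)) - 20067 = (-13187 + 4560) - 20067 = -8627 - 20067 = -28694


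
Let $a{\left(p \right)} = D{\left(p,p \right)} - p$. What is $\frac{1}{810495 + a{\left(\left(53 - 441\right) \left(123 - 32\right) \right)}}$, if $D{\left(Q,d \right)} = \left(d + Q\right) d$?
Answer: $\frac{1}{2494155531} \approx 4.0094 \cdot 10^{-10}$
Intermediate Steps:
$D{\left(Q,d \right)} = d \left(Q + d\right)$ ($D{\left(Q,d \right)} = \left(Q + d\right) d = d \left(Q + d\right)$)
$a{\left(p \right)} = - p + 2 p^{2}$ ($a{\left(p \right)} = p \left(p + p\right) - p = p 2 p - p = 2 p^{2} - p = - p + 2 p^{2}$)
$\frac{1}{810495 + a{\left(\left(53 - 441\right) \left(123 - 32\right) \right)}} = \frac{1}{810495 + \left(53 - 441\right) \left(123 - 32\right) \left(-1 + 2 \left(53 - 441\right) \left(123 - 32\right)\right)} = \frac{1}{810495 + - 388 \left(123 - 32\right) \left(-1 + 2 \left(- 388 \left(123 - 32\right)\right)\right)} = \frac{1}{810495 + \left(-388\right) 91 \left(-1 + 2 \left(\left(-388\right) 91\right)\right)} = \frac{1}{810495 - 35308 \left(-1 + 2 \left(-35308\right)\right)} = \frac{1}{810495 - 35308 \left(-1 - 70616\right)} = \frac{1}{810495 - -2493345036} = \frac{1}{810495 + 2493345036} = \frac{1}{2494155531}$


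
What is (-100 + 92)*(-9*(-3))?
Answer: -216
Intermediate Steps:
(-100 + 92)*(-9*(-3)) = -8*27 = -216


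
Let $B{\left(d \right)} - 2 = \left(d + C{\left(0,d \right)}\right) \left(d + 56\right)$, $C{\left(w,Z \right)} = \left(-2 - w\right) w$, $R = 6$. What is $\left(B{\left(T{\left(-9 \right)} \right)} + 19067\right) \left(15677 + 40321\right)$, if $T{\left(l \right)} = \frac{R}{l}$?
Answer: $1065760158$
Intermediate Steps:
$T{\left(l \right)} = \frac{6}{l}$
$C{\left(w,Z \right)} = w \left(-2 - w\right)$
$B{\left(d \right)} = 2 + d \left(56 + d\right)$ ($B{\left(d \right)} = 2 + \left(d - 0 \left(2 + 0\right)\right) \left(d + 56\right) = 2 + \left(d - 0 \cdot 2\right) \left(56 + d\right) = 2 + \left(d + 0\right) \left(56 + d\right) = 2 + d \left(56 + d\right)$)
$\left(B{\left(T{\left(-9 \right)} \right)} + 19067\right) \left(15677 + 40321\right) = \left(\left(2 + \left(\frac{6}{-9}\right)^{2} + 56 \frac{6}{-9}\right) + 19067\right) \left(15677 + 40321\right) = \left(\left(2 + \left(6 \left(- \frac{1}{9}\right)\right)^{2} + 56 \cdot 6 \left(- \frac{1}{9}\right)\right) + 19067\right) 55998 = \left(\left(2 + \left(- \frac{2}{3}\right)^{2} + 56 \left(- \frac{2}{3}\right)\right) + 19067\right) 55998 = \left(\left(2 + \frac{4}{9} - \frac{112}{3}\right) + 19067\right) 55998 = \left(- \frac{314}{9} + 19067\right) 55998 = \frac{171289}{9} \cdot 55998 = 1065760158$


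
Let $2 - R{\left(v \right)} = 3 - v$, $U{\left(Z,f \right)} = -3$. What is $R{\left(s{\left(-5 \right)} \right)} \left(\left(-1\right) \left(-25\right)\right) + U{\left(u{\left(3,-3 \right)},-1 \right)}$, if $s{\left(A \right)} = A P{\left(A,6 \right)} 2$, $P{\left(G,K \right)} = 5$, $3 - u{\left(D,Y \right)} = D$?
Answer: $-1278$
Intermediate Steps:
$u{\left(D,Y \right)} = 3 - D$
$s{\left(A \right)} = 10 A$ ($s{\left(A \right)} = A 5 \cdot 2 = 5 A 2 = 10 A$)
$R{\left(v \right)} = -1 + v$ ($R{\left(v \right)} = 2 - \left(3 - v\right) = 2 + \left(-3 + v\right) = -1 + v$)
$R{\left(s{\left(-5 \right)} \right)} \left(\left(-1\right) \left(-25\right)\right) + U{\left(u{\left(3,-3 \right)},-1 \right)} = \left(-1 + 10 \left(-5\right)\right) \left(\left(-1\right) \left(-25\right)\right) - 3 = \left(-1 - 50\right) 25 - 3 = \left(-51\right) 25 - 3 = -1275 - 3 = -1278$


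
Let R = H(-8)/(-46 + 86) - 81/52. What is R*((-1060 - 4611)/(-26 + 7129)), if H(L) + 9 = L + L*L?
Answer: 1128529/3693560 ≈ 0.30554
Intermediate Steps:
H(L) = -9 + L + L² (H(L) = -9 + (L + L*L) = -9 + (L + L²) = -9 + L + L²)
R = -199/520 (R = (-9 - 8 + (-8)²)/(-46 + 86) - 81/52 = (-9 - 8 + 64)/40 - 81*1/52 = 47*(1/40) - 81/52 = 47/40 - 81/52 = -199/520 ≈ -0.38269)
R*((-1060 - 4611)/(-26 + 7129)) = -199*(-1060 - 4611)/(520*(-26 + 7129)) = -(-1128529)/(520*7103) = -199/520*(-5671/7103) = 1128529/3693560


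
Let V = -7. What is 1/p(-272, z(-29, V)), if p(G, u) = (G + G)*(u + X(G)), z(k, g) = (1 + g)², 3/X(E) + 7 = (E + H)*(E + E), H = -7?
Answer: -151769/2972245728 ≈ -5.1062e-5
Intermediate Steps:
X(E) = 3/(-7 + 2*E*(-7 + E)) (X(E) = 3/(-7 + (E - 7)*(E + E)) = 3/(-7 + (-7 + E)*(2*E)) = 3/(-7 + 2*E*(-7 + E)))
p(G, u) = 2*G*(u + 3/(-7 - 14*G + 2*G²)) (p(G, u) = (G + G)*(u + 3/(-7 - 14*G + 2*G²)) = (2*G)*(u + 3/(-7 - 14*G + 2*G²)) = 2*G*(u + 3/(-7 - 14*G + 2*G²)))
1/p(-272, z(-29, V)) = 1/(2*(-272)*(3 + (1 - 7)²*(-7 - 14*(-272) + 2*(-272)²))/(-7 - 14*(-272) + 2*(-272)²)) = 1/(2*(-272)*(3 + (-6)²*(-7 + 3808 + 2*73984))/(-7 + 3808 + 2*73984)) = 1/(2*(-272)*(3 + 36*(-7 + 3808 + 147968))/(-7 + 3808 + 147968)) = 1/(2*(-272)*(3 + 36*151769)/151769) = 1/(2*(-272)*(1/151769)*(3 + 5463684)) = 1/(2*(-272)*(1/151769)*5463687) = 1/(-2972245728/151769) = -151769/2972245728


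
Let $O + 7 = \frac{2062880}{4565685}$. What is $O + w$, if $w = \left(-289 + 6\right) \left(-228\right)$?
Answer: $\frac{58913272405}{913137} \approx 64517.0$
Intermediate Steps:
$w = 64524$ ($w = \left(-283\right) \left(-228\right) = 64524$)
$O = - \frac{5979383}{913137}$ ($O = -7 + \frac{2062880}{4565685} = -7 + 2062880 \cdot \frac{1}{4565685} = -7 + \frac{412576}{913137} = - \frac{5979383}{913137} \approx -6.5482$)
$O + w = - \frac{5979383}{913137} + 64524 = \frac{58913272405}{913137}$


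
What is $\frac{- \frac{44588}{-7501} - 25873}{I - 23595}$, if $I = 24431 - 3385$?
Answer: $\frac{194028785}{19120049} \approx 10.148$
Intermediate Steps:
$I = 21046$
$\frac{- \frac{44588}{-7501} - 25873}{I - 23595} = \frac{- \frac{44588}{-7501} - 25873}{21046 - 23595} = \frac{\left(-44588\right) \left(- \frac{1}{7501}\right) - 25873}{-2549} = \left(\frac{44588}{7501} - 25873\right) \left(- \frac{1}{2549}\right) = \left(- \frac{194028785}{7501}\right) \left(- \frac{1}{2549}\right) = \frac{194028785}{19120049}$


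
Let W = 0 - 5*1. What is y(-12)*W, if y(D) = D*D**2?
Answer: 8640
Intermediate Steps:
W = -5 (W = 0 - 5 = -5)
y(D) = D**3
y(-12)*W = (-12)**3*(-5) = -1728*(-5) = 8640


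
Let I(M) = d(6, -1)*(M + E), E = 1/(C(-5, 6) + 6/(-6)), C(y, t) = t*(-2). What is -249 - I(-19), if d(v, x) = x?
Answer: -3485/13 ≈ -268.08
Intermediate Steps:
C(y, t) = -2*t
E = -1/13 (E = 1/(-2*6 + 6/(-6)) = 1/(-12 + 6*(-⅙)) = 1/(-12 - 1) = 1/(-13) = -1/13 ≈ -0.076923)
I(M) = 1/13 - M (I(M) = -(M - 1/13) = -(-1/13 + M) = 1/13 - M)
-249 - I(-19) = -249 - (1/13 - 1*(-19)) = -249 - (1/13 + 19) = -249 - 1*248/13 = -249 - 248/13 = -3485/13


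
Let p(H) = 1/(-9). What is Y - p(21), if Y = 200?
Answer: 1801/9 ≈ 200.11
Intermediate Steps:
p(H) = -⅑
Y - p(21) = 200 - 1*(-⅑) = 200 + ⅑ = 1801/9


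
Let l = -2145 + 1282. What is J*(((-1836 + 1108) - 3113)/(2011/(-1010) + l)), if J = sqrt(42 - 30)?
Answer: 7758820*sqrt(3)/873641 ≈ 15.382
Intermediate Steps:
J = 2*sqrt(3) (J = sqrt(12) = 2*sqrt(3) ≈ 3.4641)
l = -863
J*(((-1836 + 1108) - 3113)/(2011/(-1010) + l)) = (2*sqrt(3))*(((-1836 + 1108) - 3113)/(2011/(-1010) - 863)) = (2*sqrt(3))*((-728 - 3113)/(2011*(-1/1010) - 863)) = (2*sqrt(3))*(-3841/(-2011/1010 - 863)) = (2*sqrt(3))*(-3841/(-873641/1010)) = (2*sqrt(3))*(-3841*(-1010/873641)) = (2*sqrt(3))*(3879410/873641) = 7758820*sqrt(3)/873641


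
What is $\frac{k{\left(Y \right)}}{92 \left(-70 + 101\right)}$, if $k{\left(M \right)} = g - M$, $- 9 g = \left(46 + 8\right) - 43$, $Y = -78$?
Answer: $\frac{691}{25668} \approx 0.026921$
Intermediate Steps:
$g = - \frac{11}{9}$ ($g = - \frac{\left(46 + 8\right) - 43}{9} = - \frac{54 - 43}{9} = \left(- \frac{1}{9}\right) 11 = - \frac{11}{9} \approx -1.2222$)
$k{\left(M \right)} = - \frac{11}{9} - M$
$\frac{k{\left(Y \right)}}{92 \left(-70 + 101\right)} = \frac{- \frac{11}{9} - -78}{92 \left(-70 + 101\right)} = \frac{- \frac{11}{9} + 78}{92 \cdot 31} = \frac{691}{9 \cdot 2852} = \frac{691}{9} \cdot \frac{1}{2852} = \frac{691}{25668}$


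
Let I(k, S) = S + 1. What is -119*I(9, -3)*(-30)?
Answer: -7140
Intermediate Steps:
I(k, S) = 1 + S
-119*I(9, -3)*(-30) = -119*(1 - 3)*(-30) = -119*(-2)*(-30) = 238*(-30) = -7140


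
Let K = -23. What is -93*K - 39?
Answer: 2100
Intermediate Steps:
-93*K - 39 = -93*(-23) - 39 = 2139 - 39 = 2100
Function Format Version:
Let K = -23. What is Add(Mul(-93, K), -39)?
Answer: 2100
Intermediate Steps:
Add(Mul(-93, K), -39) = Add(Mul(-93, -23), -39) = Add(2139, -39) = 2100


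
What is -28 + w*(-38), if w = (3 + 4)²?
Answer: -1890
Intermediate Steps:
w = 49 (w = 7² = 49)
-28 + w*(-38) = -28 + 49*(-38) = -28 - 1862 = -1890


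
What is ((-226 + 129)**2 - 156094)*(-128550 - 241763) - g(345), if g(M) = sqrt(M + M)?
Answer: 54319362405 - sqrt(690) ≈ 5.4319e+10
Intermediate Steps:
g(M) = sqrt(2)*sqrt(M) (g(M) = sqrt(2*M) = sqrt(2)*sqrt(M))
((-226 + 129)**2 - 156094)*(-128550 - 241763) - g(345) = ((-226 + 129)**2 - 156094)*(-128550 - 241763) - sqrt(2)*sqrt(345) = ((-97)**2 - 156094)*(-370313) - sqrt(690) = (9409 - 156094)*(-370313) - sqrt(690) = -146685*(-370313) - sqrt(690) = 54319362405 - sqrt(690)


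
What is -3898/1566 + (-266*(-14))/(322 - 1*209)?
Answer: 2695655/88479 ≈ 30.467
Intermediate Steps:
-3898/1566 + (-266*(-14))/(322 - 1*209) = -3898*1/1566 + 3724/(322 - 209) = -1949/783 + 3724/113 = 2695655/88479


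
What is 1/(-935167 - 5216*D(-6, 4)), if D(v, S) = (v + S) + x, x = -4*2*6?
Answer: -1/674367 ≈ -1.4829e-6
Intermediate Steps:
x = -48 (x = -8*6 = -48)
D(v, S) = -48 + S + v (D(v, S) = (v + S) - 48 = (S + v) - 48 = -48 + S + v)
1/(-935167 - 5216*D(-6, 4)) = 1/(-935167 - 5216*(-48 + 4 - 6)) = 1/(-935167 - 5216*(-50)) = 1/(-935167 + 260800) = 1/(-674367) = -1/674367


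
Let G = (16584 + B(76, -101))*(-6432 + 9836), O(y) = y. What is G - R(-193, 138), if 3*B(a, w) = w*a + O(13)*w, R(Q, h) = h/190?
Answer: 13181938733/285 ≈ 4.6252e+7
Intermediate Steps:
R(Q, h) = h/190 (R(Q, h) = h*(1/190) = h/190)
B(a, w) = 13*w/3 + a*w/3 (B(a, w) = (w*a + 13*w)/3 = (a*w + 13*w)/3 = (13*w + a*w)/3 = 13*w/3 + a*w/3)
G = 138757252/3 (G = (16584 + (⅓)*(-101)*(13 + 76))*(-6432 + 9836) = (16584 + (⅓)*(-101)*89)*3404 = (16584 - 8989/3)*3404 = (40763/3)*3404 = 138757252/3 ≈ 4.6252e+7)
G - R(-193, 138) = 138757252/3 - 138/190 = 138757252/3 - 1*69/95 = 138757252/3 - 69/95 = 13181938733/285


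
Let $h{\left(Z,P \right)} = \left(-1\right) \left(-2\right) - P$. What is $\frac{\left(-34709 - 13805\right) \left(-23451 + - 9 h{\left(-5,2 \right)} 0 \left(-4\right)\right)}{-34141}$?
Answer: $- \frac{1137701814}{34141} \approx -33324.0$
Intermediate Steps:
$h{\left(Z,P \right)} = 2 - P$
$\frac{\left(-34709 - 13805\right) \left(-23451 + - 9 h{\left(-5,2 \right)} 0 \left(-4\right)\right)}{-34141} = \frac{\left(-34709 - 13805\right) \left(-23451 + - 9 \left(2 - 2\right) 0 \left(-4\right)\right)}{-34141} = - 48514 \left(-23451 + - 9 \left(2 - 2\right) 0\right) \left(- \frac{1}{34141}\right) = - 48514 \left(-23451 + \left(-9\right) 0 \cdot 0\right) \left(- \frac{1}{34141}\right) = - 48514 \left(-23451 + 0 \cdot 0\right) \left(- \frac{1}{34141}\right) = - 48514 \left(-23451 + 0\right) \left(- \frac{1}{34141}\right) = \left(-48514\right) \left(-23451\right) \left(- \frac{1}{34141}\right) = 1137701814 \left(- \frac{1}{34141}\right) = - \frac{1137701814}{34141}$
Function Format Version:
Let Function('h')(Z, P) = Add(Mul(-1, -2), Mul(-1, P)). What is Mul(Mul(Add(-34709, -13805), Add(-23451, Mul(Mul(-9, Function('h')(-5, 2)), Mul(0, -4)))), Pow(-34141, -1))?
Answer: Rational(-1137701814, 34141) ≈ -33324.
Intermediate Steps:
Function('h')(Z, P) = Add(2, Mul(-1, P))
Mul(Mul(Add(-34709, -13805), Add(-23451, Mul(Mul(-9, Function('h')(-5, 2)), Mul(0, -4)))), Pow(-34141, -1)) = Mul(Mul(Add(-34709, -13805), Add(-23451, Mul(Mul(-9, Add(2, Mul(-1, 2))), Mul(0, -4)))), Pow(-34141, -1)) = Mul(Mul(-48514, Add(-23451, Mul(Mul(-9, Add(2, -2)), 0))), Rational(-1, 34141)) = Mul(Mul(-48514, Add(-23451, Mul(Mul(-9, 0), 0))), Rational(-1, 34141)) = Mul(Mul(-48514, Add(-23451, Mul(0, 0))), Rational(-1, 34141)) = Mul(Mul(-48514, Add(-23451, 0)), Rational(-1, 34141)) = Mul(Mul(-48514, -23451), Rational(-1, 34141)) = Mul(1137701814, Rational(-1, 34141)) = Rational(-1137701814, 34141)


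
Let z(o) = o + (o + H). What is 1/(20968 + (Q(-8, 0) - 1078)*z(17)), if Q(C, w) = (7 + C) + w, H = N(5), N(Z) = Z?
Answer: -1/21113 ≈ -4.7364e-5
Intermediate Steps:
H = 5
Q(C, w) = 7 + C + w
z(o) = 5 + 2*o (z(o) = o + (o + 5) = o + (5 + o) = 5 + 2*o)
1/(20968 + (Q(-8, 0) - 1078)*z(17)) = 1/(20968 + ((7 - 8 + 0) - 1078)*(5 + 2*17)) = 1/(20968 + (-1 - 1078)*(5 + 34)) = 1/(20968 - 1079*39) = 1/(20968 - 42081) = 1/(-21113) = -1/21113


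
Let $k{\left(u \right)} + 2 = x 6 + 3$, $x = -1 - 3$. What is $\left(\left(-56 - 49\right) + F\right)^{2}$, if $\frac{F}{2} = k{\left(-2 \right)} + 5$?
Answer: $19881$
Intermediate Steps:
$x = -4$ ($x = -1 - 3 = -4$)
$k{\left(u \right)} = -23$ ($k{\left(u \right)} = -2 + \left(\left(-4\right) 6 + 3\right) = -2 + \left(-24 + 3\right) = -2 - 21 = -23$)
$F = -36$ ($F = 2 \left(-23 + 5\right) = 2 \left(-18\right) = -36$)
$\left(\left(-56 - 49\right) + F\right)^{2} = \left(\left(-56 - 49\right) - 36\right)^{2} = \left(-105 - 36\right)^{2} = \left(-141\right)^{2} = 19881$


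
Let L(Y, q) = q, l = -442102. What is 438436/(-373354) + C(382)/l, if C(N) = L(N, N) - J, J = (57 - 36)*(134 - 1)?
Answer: -5674508117/4854722062 ≈ -1.1689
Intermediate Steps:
J = 2793 (J = 21*133 = 2793)
C(N) = -2793 + N (C(N) = N - 1*2793 = N - 2793 = -2793 + N)
438436/(-373354) + C(382)/l = 438436/(-373354) + (-2793 + 382)/(-442102) = 438436*(-1/373354) - 2411*(-1/442102) = -219218/186677 + 2411/442102 = -5674508117/4854722062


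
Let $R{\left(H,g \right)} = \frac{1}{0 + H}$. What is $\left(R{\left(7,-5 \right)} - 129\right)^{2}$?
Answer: $\frac{813604}{49} \approx 16604.0$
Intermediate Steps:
$R{\left(H,g \right)} = \frac{1}{H}$
$\left(R{\left(7,-5 \right)} - 129\right)^{2} = \left(\frac{1}{7} - 129\right)^{2} = \left(- \frac{902}{7}\right)^{2} = \frac{813604}{49}$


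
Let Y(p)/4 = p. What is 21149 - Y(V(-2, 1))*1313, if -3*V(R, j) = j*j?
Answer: 68699/3 ≈ 22900.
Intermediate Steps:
V(R, j) = -j²/3 (V(R, j) = -j*j/3 = -j²/3)
Y(p) = 4*p
21149 - Y(V(-2, 1))*1313 = 21149 - 4*(-⅓*1²)*1313 = 21149 - 4*(-⅓*1)*1313 = 21149 - 4*(-⅓)*1313 = 21149 - (-4)*1313/3 = 21149 - 1*(-5252/3) = 21149 + 5252/3 = 68699/3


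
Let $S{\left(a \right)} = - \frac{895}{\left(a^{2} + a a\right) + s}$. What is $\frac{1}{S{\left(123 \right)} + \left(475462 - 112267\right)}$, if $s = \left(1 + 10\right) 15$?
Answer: $\frac{30423}{11049480590} \approx 2.7533 \cdot 10^{-6}$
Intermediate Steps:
$s = 165$ ($s = 11 \cdot 15 = 165$)
$S{\left(a \right)} = - \frac{895}{165 + 2 a^{2}}$ ($S{\left(a \right)} = - \frac{895}{\left(a^{2} + a a\right) + 165} = - \frac{895}{\left(a^{2} + a^{2}\right) + 165} = - \frac{895}{2 a^{2} + 165} = - \frac{895}{165 + 2 a^{2}}$)
$\frac{1}{S{\left(123 \right)} + \left(475462 - 112267\right)} = \frac{1}{- \frac{895}{165 + 2 \cdot 123^{2}} + \left(475462 - 112267\right)} = \frac{1}{- \frac{895}{165 + 2 \cdot 15129} + \left(475462 - 112267\right)} = \frac{1}{- \frac{895}{165 + 30258} + 363195} = \frac{1}{- \frac{895}{30423} + 363195} = \frac{1}{\frac{11049480590}{30423}} = \frac{30423}{11049480590}$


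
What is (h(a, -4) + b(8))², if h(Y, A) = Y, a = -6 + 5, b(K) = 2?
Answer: 1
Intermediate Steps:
a = -1
(h(a, -4) + b(8))² = (-1 + 2)² = 1² = 1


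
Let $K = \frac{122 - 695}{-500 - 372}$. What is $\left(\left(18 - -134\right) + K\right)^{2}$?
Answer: $\frac{17720135689}{760384} \approx 23304.0$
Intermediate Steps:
$K = \frac{573}{872}$ ($K = - \frac{573}{-872} = \left(-573\right) \left(- \frac{1}{872}\right) = \frac{573}{872} \approx 0.65711$)
$\left(\left(18 - -134\right) + K\right)^{2} = \left(\left(18 - -134\right) + \frac{573}{872}\right)^{2} = \left(\left(18 + 134\right) + \frac{573}{872}\right)^{2} = \left(152 + \frac{573}{872}\right)^{2} = \left(\frac{133117}{872}\right)^{2} = \frac{17720135689}{760384}$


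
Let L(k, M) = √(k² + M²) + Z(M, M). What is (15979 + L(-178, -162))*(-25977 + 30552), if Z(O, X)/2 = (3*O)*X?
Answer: 793501725 + 9150*√14482 ≈ 7.9460e+8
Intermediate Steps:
Z(O, X) = 6*O*X (Z(O, X) = 2*((3*O)*X) = 2*(3*O*X) = 6*O*X)
L(k, M) = √(M² + k²) + 6*M² (L(k, M) = √(k² + M²) + 6*M*M = √(M² + k²) + 6*M²)
(15979 + L(-178, -162))*(-25977 + 30552) = (15979 + (√((-162)² + (-178)²) + 6*(-162)²))*(-25977 + 30552) = (15979 + (√(26244 + 31684) + 6*26244))*4575 = (15979 + (√57928 + 157464))*4575 = (15979 + (2*√14482 + 157464))*4575 = (15979 + (157464 + 2*√14482))*4575 = (173443 + 2*√14482)*4575 = 793501725 + 9150*√14482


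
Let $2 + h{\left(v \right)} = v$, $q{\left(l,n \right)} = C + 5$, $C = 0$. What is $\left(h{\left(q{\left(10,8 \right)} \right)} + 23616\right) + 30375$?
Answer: $53994$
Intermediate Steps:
$q{\left(l,n \right)} = 5$ ($q{\left(l,n \right)} = 0 + 5 = 5$)
$h{\left(v \right)} = -2 + v$
$\left(h{\left(q{\left(10,8 \right)} \right)} + 23616\right) + 30375 = \left(\left(-2 + 5\right) + 23616\right) + 30375 = \left(3 + 23616\right) + 30375 = 23619 + 30375 = 53994$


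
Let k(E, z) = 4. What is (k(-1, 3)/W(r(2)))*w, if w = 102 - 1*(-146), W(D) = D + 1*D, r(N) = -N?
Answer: -248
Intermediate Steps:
W(D) = 2*D (W(D) = D + D = 2*D)
w = 248 (w = 102 + 146 = 248)
(k(-1, 3)/W(r(2)))*w = (4/((2*(-1*2))))*248 = (4/((2*(-2))))*248 = (4/(-4))*248 = (4*(-¼))*248 = -1*248 = -248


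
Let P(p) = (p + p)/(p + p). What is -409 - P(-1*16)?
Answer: -410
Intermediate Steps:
P(p) = 1 (P(p) = (2*p)/((2*p)) = (2*p)*(1/(2*p)) = 1)
-409 - P(-1*16) = -409 - 1*1 = -409 - 1 = -410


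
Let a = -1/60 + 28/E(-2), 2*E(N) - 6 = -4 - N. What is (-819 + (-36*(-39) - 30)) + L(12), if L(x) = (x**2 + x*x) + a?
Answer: 51419/60 ≈ 856.98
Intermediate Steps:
E(N) = 1 - N/2 (E(N) = 3 + (-4 - N)/2 = 3 + (-2 - N/2) = 1 - N/2)
a = 839/60 (a = -1/60 + 28/(1 - 1/2*(-2)) = -1*1/60 + 28/(1 + 1) = -1/60 + 28/2 = -1/60 + 28*(1/2) = -1/60 + 14 = 839/60 ≈ 13.983)
L(x) = 839/60 + 2*x**2 (L(x) = (x**2 + x*x) + 839/60 = (x**2 + x**2) + 839/60 = 2*x**2 + 839/60 = 839/60 + 2*x**2)
(-819 + (-36*(-39) - 30)) + L(12) = (-819 + (-36*(-39) - 30)) + (839/60 + 2*12**2) = (-819 + (1404 - 30)) + (839/60 + 2*144) = (-819 + 1374) + (839/60 + 288) = 555 + 18119/60 = 51419/60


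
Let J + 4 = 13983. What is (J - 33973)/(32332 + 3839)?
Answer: -19994/36171 ≈ -0.55276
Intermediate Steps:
J = 13979 (J = -4 + 13983 = 13979)
(J - 33973)/(32332 + 3839) = (13979 - 33973)/(32332 + 3839) = -19994/36171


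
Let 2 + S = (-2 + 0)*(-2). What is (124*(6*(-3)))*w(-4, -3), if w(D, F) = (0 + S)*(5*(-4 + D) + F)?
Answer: 191952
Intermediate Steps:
S = 2 (S = -2 + (-2 + 0)*(-2) = -2 - 2*(-2) = -2 + 4 = 2)
w(D, F) = -40 + 2*F + 10*D (w(D, F) = (0 + 2)*(5*(-4 + D) + F) = 2*((-20 + 5*D) + F) = 2*(-20 + F + 5*D) = -40 + 2*F + 10*D)
(124*(6*(-3)))*w(-4, -3) = (124*(6*(-3)))*(-40 + 2*(-3) + 10*(-4)) = (124*(-18))*(-40 - 6 - 40) = -2232*(-86) = 191952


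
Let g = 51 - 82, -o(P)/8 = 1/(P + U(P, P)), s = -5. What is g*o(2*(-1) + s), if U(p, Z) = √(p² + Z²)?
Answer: 248/7 + 248*√2/7 ≈ 85.532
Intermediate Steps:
U(p, Z) = √(Z² + p²)
o(P) = -8/(P + √2*√(P²)) (o(P) = -8/(P + √(P² + P²)) = -8/(P + √(2*P²)) = -8/(P + √2*√(P²)))
g = -31
g*o(2*(-1) + s) = -(-248)/((2*(-1) - 5) + √2*√((2*(-1) - 5)²)) = -(-248)/((-2 - 5) + √2*√((-2 - 5)²)) = -(-248)/(-7 + √2*√((-7)²)) = -(-248)/(-7 + √2*√49) = -(-248)/(-7 + √2*7) = -(-248)/(-7 + 7*√2) = 248/(-7 + 7*√2)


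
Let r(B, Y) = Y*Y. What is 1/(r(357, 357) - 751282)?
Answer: -1/623833 ≈ -1.6030e-6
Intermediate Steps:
r(B, Y) = Y**2
1/(r(357, 357) - 751282) = 1/(357**2 - 751282) = 1/(127449 - 751282) = 1/(-623833) = -1/623833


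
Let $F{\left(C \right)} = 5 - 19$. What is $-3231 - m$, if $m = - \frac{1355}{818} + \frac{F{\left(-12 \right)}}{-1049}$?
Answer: $- \frac{2771052999}{858082} \approx -3229.4$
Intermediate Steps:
$F{\left(C \right)} = -14$
$m = - \frac{1409943}{858082}$ ($m = - \frac{1355}{818} - \frac{14}{-1049} = \left(-1355\right) \frac{1}{818} - - \frac{14}{1049} = - \frac{1355}{818} + \frac{14}{1049} = - \frac{1409943}{858082} \approx -1.6431$)
$-3231 - m = -3231 - - \frac{1409943}{858082} = -3231 + \frac{1409943}{858082} = - \frac{2771052999}{858082}$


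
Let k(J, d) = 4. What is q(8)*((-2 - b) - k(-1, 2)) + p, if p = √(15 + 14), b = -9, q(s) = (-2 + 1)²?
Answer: 3 + √29 ≈ 8.3852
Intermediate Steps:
q(s) = 1 (q(s) = (-1)² = 1)
p = √29 ≈ 5.3852
q(8)*((-2 - b) - k(-1, 2)) + p = 1*((-2 - 1*(-9)) - 1*4) + √29 = 1*((-2 + 9) - 4) + √29 = 1*(7 - 4) + √29 = 1*3 + √29 = 3 + √29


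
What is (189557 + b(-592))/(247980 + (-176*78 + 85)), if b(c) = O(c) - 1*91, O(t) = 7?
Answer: 189473/234337 ≈ 0.80855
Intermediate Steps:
b(c) = -84 (b(c) = 7 - 1*91 = 7 - 91 = -84)
(189557 + b(-592))/(247980 + (-176*78 + 85)) = (189557 - 84)/(247980 + (-176*78 + 85)) = 189473/(247980 + (-13728 + 85)) = 189473/(247980 - 13643) = 189473/234337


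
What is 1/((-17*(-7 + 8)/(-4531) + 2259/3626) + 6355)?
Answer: 16429406/104419172301 ≈ 0.00015734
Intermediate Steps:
1/((-17*(-7 + 8)/(-4531) + 2259/3626) + 6355) = 1/((-17*1*(-1/4531) + 2259*(1/3626)) + 6355) = 1/((-17*(-1/4531) + 2259/3626) + 6355) = 1/((17/4531 + 2259/3626) + 6355) = 1/(10297171/16429406 + 6355) = 1/(104419172301/16429406) = 16429406/104419172301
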